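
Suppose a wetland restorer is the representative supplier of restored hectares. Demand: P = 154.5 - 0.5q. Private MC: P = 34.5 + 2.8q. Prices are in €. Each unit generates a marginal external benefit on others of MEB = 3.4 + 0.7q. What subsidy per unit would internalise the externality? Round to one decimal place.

Social marginal cost = private MC − MEB = 31.1 + 2.1q.
Set SMC = demand: 31.1 + 2.1q = 154.5 - 0.5q → q* = 47.4615.
The Pigouvian subsidy equals MEB at q*: 3.4 + 0.7×47.4615 = 36.6231.

subsidy = €36.6 per unit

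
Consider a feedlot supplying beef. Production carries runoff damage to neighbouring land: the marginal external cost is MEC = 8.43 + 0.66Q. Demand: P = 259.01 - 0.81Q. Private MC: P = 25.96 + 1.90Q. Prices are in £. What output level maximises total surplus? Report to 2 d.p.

Q* = 66.65

Social marginal cost = private MC + MEC = 34.39 + 2.56Q.
Set SMC = demand: 34.39 + 2.56Q = 259.01 - 0.81Q → Q* = 66.6528.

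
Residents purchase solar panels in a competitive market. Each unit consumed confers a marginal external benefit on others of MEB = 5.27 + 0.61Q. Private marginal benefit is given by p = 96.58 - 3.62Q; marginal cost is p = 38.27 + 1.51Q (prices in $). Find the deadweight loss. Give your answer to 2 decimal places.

Market equilibrium (private): 38.27 + 1.51Q = 96.58 - 3.62Q → Q_m = 11.3665.
Social marginal benefit = demand + MEB = 101.85 - 3.01Q.
Set SMB = MC: 101.85 - 3.01Q = 38.27 + 1.51Q → Q* = 14.0664.
The welfare-loss triangle has base |Q_m − Q*| and height MEB(Q_m) (the vertical gap between SMB and MC is zero at Q* and MEB at Q_m).
DWL = ½ × 2.6999 × 12.2035 = 16.4741.

DWL = $16.47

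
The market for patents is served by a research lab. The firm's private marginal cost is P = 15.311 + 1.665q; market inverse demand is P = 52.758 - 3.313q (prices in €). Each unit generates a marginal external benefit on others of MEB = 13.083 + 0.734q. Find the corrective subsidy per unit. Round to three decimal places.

subsidy = €21.822 per unit

Social marginal cost = private MC − MEB = 2.228 + 0.931q.
Set SMC = demand: 2.228 + 0.931q = 52.758 - 3.313q → q* = 11.9062.
The Pigouvian subsidy equals MEB at q*: 13.083 + 0.734×11.9062 = 21.8222.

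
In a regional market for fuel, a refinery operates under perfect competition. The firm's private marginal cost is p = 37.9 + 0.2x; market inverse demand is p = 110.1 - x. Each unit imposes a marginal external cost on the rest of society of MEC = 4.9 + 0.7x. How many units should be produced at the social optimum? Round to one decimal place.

x* = 35.4

Social marginal cost = private MC + MEC = 42.8 + 0.9x.
Set SMC = demand: 42.8 + 0.9x = 110.1 - x → x* = 35.4211.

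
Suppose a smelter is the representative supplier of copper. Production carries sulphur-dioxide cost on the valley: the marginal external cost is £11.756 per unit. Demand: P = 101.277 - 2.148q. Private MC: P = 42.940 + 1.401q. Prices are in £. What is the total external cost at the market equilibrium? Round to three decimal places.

£193.240

Market equilibrium (private): 42.940 + 1.401q = 101.277 - 2.148q → q_m = 16.4376.
Total external cost = MEC × q_m = 11.756 × 16.4376 = 193.2404.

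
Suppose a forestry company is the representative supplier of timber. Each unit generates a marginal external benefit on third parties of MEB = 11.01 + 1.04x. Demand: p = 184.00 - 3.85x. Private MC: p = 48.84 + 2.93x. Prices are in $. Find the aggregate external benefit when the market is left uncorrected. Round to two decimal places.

$426.14

Market equilibrium (private): 48.84 + 2.93x = 184.00 - 3.85x → x_m = 19.9351.
Total external benefit = ∫₀^{x_m} (11.01 + 1.04x) dx = 11.01×19.9351 + ½×1.04×19.9351² = 426.1377.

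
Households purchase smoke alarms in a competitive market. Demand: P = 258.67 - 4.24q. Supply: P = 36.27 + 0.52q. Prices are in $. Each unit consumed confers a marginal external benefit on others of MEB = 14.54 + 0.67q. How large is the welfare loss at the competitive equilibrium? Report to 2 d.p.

Market equilibrium (private): 36.27 + 0.52q = 258.67 - 4.24q → q_m = 46.7227.
Social marginal benefit = demand + MEB = 273.21 - 3.57q.
Set SMB = MC: 273.21 - 3.57q = 36.27 + 0.52q → q* = 57.9315.
The welfare-loss triangle has base |q_m − q*| and height MEB(q_m) (the vertical gap between SMB and MC is zero at q* and MEB at q_m).
DWL = ½ × 11.2088 × 45.8442 = 256.9292.

DWL = $256.93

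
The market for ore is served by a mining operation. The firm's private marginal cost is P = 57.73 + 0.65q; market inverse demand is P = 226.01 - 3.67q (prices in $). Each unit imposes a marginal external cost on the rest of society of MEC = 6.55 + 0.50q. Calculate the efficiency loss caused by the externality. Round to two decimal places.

DWL = $70.27

Market equilibrium (private): 57.73 + 0.65q = 226.01 - 3.67q → q_m = 38.9537.
Social marginal cost = private MC + MEC = 64.28 + 1.15q.
Set SMC = demand: 64.28 + 1.15q = 226.01 - 3.67q → q* = 33.5539.
The loss is the area between SMC and demand from q* to q_m; with linear curves that's a triangle of height MEC(q_m).
DWL = ½ × 5.3998 × 26.0269 = 70.2700.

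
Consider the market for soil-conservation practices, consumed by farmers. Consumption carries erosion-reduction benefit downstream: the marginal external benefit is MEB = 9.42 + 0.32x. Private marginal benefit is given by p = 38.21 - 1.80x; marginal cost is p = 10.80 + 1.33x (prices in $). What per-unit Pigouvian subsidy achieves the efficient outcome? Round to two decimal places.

Social marginal benefit = demand + MEB = 47.63 - 1.48x.
Set SMB = MC: 47.63 - 1.48x = 10.80 + 1.33x → x* = 13.1068.
The Pigouvian subsidy equals MEB at x*: 9.42 + 0.32×13.1068 = 13.6142.

subsidy = $13.61 per unit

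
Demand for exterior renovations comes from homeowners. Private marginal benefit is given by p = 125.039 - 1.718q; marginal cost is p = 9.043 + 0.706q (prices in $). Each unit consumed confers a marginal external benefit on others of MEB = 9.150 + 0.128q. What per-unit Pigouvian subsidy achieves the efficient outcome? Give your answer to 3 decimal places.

Social marginal benefit = demand + MEB = 134.189 - 1.590q.
Set SMB = MC: 134.189 - 1.590q = 9.043 + 0.706q → q* = 54.5061.
The Pigouvian subsidy equals MEB at q*: 9.150 + 0.128×54.5061 = 16.1268.

subsidy = $16.127 per unit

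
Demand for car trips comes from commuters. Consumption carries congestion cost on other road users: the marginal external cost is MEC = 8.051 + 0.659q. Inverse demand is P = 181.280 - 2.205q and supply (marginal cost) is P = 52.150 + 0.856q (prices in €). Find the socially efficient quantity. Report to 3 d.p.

q* = 32.548

Social marginal benefit = demand − MEC = 173.229 - 2.864q.
Set SMB = MC: 173.229 - 2.864q = 52.150 + 0.856q → q* = 32.5481.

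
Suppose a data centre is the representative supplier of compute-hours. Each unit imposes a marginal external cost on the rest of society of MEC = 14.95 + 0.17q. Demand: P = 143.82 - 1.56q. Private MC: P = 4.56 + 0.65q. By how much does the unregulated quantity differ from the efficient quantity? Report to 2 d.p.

10.78 units

Market equilibrium (private): 4.56 + 0.65q = 143.82 - 1.56q → q_m = 63.0136.
Social marginal cost = private MC + MEC = 19.51 + 0.82q.
Set SMC = demand: 19.51 + 0.82q = 143.82 - 1.56q → q* = 52.2311.
Gap = |63.0136 − 52.2311| = 10.7825.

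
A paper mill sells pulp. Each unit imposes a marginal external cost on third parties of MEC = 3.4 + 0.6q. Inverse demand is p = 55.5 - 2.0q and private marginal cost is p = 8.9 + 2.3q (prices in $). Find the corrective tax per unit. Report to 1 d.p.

tax = $8.7 per unit

Social marginal cost = private MC + MEC = 12.3 + 2.9q.
Set SMC = demand: 12.3 + 2.9q = 55.5 - 2.0q → q* = 8.8163.
The Pigouvian tax equals MEC at q*: 3.4 + 0.6×8.8163 = 8.6898.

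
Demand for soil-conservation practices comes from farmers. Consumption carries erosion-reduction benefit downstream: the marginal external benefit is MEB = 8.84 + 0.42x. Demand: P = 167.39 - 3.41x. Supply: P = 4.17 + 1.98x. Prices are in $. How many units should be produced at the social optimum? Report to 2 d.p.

x* = 34.62

Social marginal benefit = demand + MEB = 176.23 - 2.99x.
Set SMB = MC: 176.23 - 2.99x = 4.17 + 1.98x → x* = 34.6197.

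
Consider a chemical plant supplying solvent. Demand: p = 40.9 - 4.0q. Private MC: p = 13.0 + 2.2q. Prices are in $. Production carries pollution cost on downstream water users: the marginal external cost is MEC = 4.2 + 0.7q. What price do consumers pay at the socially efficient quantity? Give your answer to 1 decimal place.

P = $27.2

Social marginal cost = private MC + MEC = 17.2 + 2.9q.
Set SMC = demand: 17.2 + 2.9q = 40.9 - 4.0q → q* = 3.4348.
Consumer price on the demand curve at q*: 40.9 − 4.0×3.4348 = 27.1608.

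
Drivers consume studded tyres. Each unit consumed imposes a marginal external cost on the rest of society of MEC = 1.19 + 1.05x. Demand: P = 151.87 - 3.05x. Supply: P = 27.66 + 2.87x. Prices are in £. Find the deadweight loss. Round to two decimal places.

Market equilibrium (private): 27.66 + 2.87x = 151.87 - 3.05x → x_m = 20.9814.
Social marginal benefit = demand − MEC = 150.68 - 4.10x.
Set SMB = MC: 150.68 - 4.10x = 27.66 + 2.87x → x* = 17.6499.
Height of the DWL triangle at x_m is MC(x_m) − SMB(x_m) = MEC(x_m) = 23.2205.
DWL = ½ × 3.3315 × 23.2205 = 38.6795.

DWL = £38.68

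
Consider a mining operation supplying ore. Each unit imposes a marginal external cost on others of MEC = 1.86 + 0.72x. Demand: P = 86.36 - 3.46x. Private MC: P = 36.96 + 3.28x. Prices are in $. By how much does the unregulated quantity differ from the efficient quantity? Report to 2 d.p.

Market equilibrium (private): 36.96 + 3.28x = 86.36 - 3.46x → x_m = 7.3294.
Social marginal cost = private MC + MEC = 38.82 + 4.00x.
Set SMC = demand: 38.82 + 4.00x = 86.36 - 3.46x → x* = 6.3727.
Gap = |7.3294 − 6.3727| = 0.9567.

0.96 units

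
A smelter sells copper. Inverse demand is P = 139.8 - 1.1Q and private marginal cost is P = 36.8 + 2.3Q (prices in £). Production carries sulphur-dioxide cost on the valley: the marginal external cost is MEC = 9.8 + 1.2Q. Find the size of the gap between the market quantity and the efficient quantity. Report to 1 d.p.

Market equilibrium (private): 36.8 + 2.3Q = 139.8 - 1.1Q → Q_m = 30.2941.
Social marginal cost = private MC + MEC = 46.6 + 3.5Q.
Set SMC = demand: 46.6 + 3.5Q = 139.8 - 1.1Q → Q* = 20.2609.
Gap = |30.2941 − 20.2609| = 10.0332.

10.0 units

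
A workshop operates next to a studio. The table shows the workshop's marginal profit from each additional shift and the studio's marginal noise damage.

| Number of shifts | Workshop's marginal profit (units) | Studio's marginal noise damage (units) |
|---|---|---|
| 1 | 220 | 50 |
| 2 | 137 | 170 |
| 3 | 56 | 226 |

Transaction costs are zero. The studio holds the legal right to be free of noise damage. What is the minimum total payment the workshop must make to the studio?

50

Efficient level: marginal profit ≥ marginal noise damage through level 1, so k* = 1.
With the studio holding the right, the workshop must at least compensate total damage at k*: 50 = 50.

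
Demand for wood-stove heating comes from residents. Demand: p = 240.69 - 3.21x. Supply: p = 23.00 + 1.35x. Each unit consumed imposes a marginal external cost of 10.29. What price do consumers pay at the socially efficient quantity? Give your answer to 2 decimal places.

P = 94.69

Social marginal benefit = demand − MEC = 230.40 - 3.21x.
Set SMB = MC: 230.40 - 3.21x = 23.00 + 1.35x → x* = 45.4825.
Consumer price on the demand curve at x*: 240.69 − 3.21×45.4825 = 94.6912.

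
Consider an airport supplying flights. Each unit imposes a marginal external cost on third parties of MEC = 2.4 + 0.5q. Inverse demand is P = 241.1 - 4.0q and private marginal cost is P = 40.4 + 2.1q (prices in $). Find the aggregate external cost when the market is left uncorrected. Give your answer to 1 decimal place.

$349.6

Market equilibrium (private): 40.4 + 2.1q = 241.1 - 4.0q → q_m = 32.9016.
Total external cost = ∫₀^{q_m} (2.4 + 0.5q) dq = 2.4×32.9016 + ½×0.5×32.9016² = 349.5927.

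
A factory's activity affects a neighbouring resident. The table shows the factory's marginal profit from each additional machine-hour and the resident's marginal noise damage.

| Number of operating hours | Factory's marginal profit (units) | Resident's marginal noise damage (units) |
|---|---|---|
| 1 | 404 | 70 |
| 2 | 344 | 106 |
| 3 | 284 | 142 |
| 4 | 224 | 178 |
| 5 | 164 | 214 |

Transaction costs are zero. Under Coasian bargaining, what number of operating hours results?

4

Bargaining reaches the level where marginal profit last exceeds marginal noise damage.
That holds through level 4 (224 ≥ 178) but not at 5 (164 < 214).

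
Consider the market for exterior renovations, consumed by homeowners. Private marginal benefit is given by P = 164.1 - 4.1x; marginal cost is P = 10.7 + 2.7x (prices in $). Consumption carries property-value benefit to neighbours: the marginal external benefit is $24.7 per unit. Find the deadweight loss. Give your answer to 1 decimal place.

Market equilibrium (private): 10.7 + 2.7x = 164.1 - 4.1x → x_m = 22.5588.
Social marginal benefit = demand + MEB = 188.8 - 4.1x.
Set SMB = MC: 188.8 - 4.1x = 10.7 + 2.7x → x* = 26.1912.
Height of the DWL triangle at x_m is SMB(x_m) − MC(x_m) = MEB(x_m) = 24.7000.
DWL = ½ × 3.6324 × 24.7000 = 44.8601.

DWL = $44.9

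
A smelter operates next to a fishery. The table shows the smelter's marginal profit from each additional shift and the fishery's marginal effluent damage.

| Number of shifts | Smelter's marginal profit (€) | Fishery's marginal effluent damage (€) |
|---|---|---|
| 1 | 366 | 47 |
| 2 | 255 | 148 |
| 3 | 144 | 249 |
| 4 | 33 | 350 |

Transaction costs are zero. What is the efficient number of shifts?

2

Bargaining reaches the level where marginal profit last exceeds marginal effluent damage.
That holds through level 2 (255 ≥ 148) but not at 3 (144 < 249).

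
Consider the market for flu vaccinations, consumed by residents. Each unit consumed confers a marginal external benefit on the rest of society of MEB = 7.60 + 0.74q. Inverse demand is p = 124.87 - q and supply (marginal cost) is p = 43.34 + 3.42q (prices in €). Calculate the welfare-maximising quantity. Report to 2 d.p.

q* = 24.22

Social marginal benefit = demand + MEB = 132.47 - 0.26q.
Set SMB = MC: 132.47 - 0.26q = 43.34 + 3.42q → q* = 24.2201.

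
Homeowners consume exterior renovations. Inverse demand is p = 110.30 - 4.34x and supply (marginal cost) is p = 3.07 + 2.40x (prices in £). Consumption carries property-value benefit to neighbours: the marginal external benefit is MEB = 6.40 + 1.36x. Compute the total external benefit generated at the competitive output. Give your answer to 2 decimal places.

£273.94

Market equilibrium (private): 3.07 + 2.40x = 110.30 - 4.34x → x_m = 15.9095.
Total external benefit = ∫₀^{x_m} (6.40 + 1.36x) dx = 6.40×15.9095 + ½×1.36×15.9095² = 273.9371.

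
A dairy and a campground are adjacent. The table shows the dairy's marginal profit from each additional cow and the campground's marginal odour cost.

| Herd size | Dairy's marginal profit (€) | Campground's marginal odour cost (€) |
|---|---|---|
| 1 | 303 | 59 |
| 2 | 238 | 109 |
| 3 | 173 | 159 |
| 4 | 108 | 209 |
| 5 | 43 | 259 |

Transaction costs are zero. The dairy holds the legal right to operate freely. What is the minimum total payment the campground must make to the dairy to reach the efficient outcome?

€151

Left alone the dairy would choose level 5 (marginal profit stays positive).
Efficient level: k* = 3 (marginal profit ≥ marginal odour cost through 3).
The campground must at least cover the dairy's forgone profit from cutting 5→3: 108 + 43 = 151.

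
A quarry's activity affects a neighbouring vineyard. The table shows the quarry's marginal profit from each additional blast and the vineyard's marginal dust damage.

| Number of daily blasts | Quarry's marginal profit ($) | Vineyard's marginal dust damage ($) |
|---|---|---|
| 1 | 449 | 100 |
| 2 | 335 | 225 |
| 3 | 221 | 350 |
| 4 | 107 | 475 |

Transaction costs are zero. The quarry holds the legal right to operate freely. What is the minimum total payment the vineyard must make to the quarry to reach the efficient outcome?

$328

Left alone the quarry would choose level 4 (marginal profit stays positive).
Efficient level: k* = 2 (marginal profit ≥ marginal dust damage through 2).
The vineyard must at least cover the quarry's forgone profit from cutting 4→2: 221 + 107 = 328.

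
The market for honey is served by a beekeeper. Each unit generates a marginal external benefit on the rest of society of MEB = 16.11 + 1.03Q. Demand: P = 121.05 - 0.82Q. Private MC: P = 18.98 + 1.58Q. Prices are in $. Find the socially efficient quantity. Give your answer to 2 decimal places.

Q* = 86.26

Social marginal cost = private MC − MEB = 2.87 + 0.55Q.
Set SMC = demand: 2.87 + 0.55Q = 121.05 - 0.82Q → Q* = 86.2628.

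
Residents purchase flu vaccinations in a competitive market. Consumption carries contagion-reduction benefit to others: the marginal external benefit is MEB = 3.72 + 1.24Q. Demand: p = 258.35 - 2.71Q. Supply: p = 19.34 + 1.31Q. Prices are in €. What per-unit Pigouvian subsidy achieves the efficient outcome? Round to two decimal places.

Social marginal benefit = demand + MEB = 262.07 - 1.47Q.
Set SMB = MC: 262.07 - 1.47Q = 19.34 + 1.31Q → Q* = 87.3129.
The Pigouvian subsidy equals MEB at Q*: 3.72 + 1.24×87.3129 = 111.9880.

subsidy = €111.99 per unit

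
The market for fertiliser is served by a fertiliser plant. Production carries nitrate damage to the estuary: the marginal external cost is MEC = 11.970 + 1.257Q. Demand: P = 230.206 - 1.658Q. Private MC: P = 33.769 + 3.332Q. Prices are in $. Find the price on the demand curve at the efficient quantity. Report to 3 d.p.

Social marginal cost = private MC + MEC = 45.739 + 4.589Q.
Set SMC = demand: 45.739 + 4.589Q = 230.206 - 1.658Q → Q* = 29.5289.
Consumer price on the demand curve at Q*: 230.206 − 1.658×29.5289 = 181.2471.

P = $181.247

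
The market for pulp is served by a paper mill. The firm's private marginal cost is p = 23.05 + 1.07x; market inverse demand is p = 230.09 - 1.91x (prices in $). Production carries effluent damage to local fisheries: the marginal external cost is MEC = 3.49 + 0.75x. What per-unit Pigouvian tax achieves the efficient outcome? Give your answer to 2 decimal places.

tax = $44.42 per unit

Social marginal cost = private MC + MEC = 26.54 + 1.82x.
Set SMC = demand: 26.54 + 1.82x = 230.09 - 1.91x → x* = 54.5710.
The Pigouvian tax equals MEC at x*: 3.49 + 0.75×54.5710 = 44.4183.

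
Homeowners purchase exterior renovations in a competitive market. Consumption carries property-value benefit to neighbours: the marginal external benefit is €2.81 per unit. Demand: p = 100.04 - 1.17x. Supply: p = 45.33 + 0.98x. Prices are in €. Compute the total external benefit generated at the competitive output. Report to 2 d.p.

Market equilibrium (private): 45.33 + 0.98x = 100.04 - 1.17x → x_m = 25.4465.
Total external benefit = MEB × x_m = 2.81 × 25.4465 = 71.5047.

€71.50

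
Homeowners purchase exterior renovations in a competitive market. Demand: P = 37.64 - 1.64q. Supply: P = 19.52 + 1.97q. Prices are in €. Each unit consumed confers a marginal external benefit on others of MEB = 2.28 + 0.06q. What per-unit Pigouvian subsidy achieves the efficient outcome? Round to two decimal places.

Social marginal benefit = demand + MEB = 39.92 - 1.58q.
Set SMB = MC: 39.92 - 1.58q = 19.52 + 1.97q → q* = 5.7465.
The Pigouvian subsidy equals MEB at q*: 2.28 + 0.06×5.7465 = 2.6248.

subsidy = €2.62 per unit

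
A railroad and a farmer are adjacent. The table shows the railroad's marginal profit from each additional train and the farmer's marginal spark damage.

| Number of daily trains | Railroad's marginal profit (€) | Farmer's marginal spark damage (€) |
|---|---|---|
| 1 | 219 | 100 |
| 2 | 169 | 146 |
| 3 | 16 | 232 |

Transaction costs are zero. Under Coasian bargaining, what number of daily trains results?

2

Bargaining reaches the level where marginal profit last exceeds marginal spark damage.
That holds through level 2 (169 ≥ 146) but not at 3 (16 < 232).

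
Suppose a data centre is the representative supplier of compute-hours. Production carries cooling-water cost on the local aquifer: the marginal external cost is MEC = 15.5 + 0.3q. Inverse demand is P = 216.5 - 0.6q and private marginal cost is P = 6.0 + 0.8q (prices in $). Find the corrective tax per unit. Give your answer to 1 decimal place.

Social marginal cost = private MC + MEC = 21.5 + 1.1q.
Set SMC = demand: 21.5 + 1.1q = 216.5 - 0.6q → q* = 114.7059.
The Pigouvian tax equals MEC at q*: 15.5 + 0.3×114.7059 = 49.9118.

tax = $49.9 per unit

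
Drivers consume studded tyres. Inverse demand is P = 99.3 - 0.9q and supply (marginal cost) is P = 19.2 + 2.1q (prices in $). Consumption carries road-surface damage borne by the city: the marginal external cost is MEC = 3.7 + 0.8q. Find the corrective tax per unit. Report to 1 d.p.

Social marginal benefit = demand − MEC = 95.6 - 1.7q.
Set SMB = MC: 95.6 - 1.7q = 19.2 + 2.1q → q* = 20.1053.
The Pigouvian tax equals MEC at q*: 3.7 + 0.8×20.1053 = 19.7842.

tax = $19.8 per unit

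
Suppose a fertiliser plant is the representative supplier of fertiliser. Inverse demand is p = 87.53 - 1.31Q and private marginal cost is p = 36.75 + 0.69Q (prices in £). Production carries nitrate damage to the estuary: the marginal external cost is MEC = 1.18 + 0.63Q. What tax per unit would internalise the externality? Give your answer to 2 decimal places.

tax = £13.06 per unit

Social marginal cost = private MC + MEC = 37.93 + 1.32Q.
Set SMC = demand: 37.93 + 1.32Q = 87.53 - 1.31Q → Q* = 18.8593.
The Pigouvian tax equals MEC at Q*: 1.18 + 0.63×18.8593 = 13.0614.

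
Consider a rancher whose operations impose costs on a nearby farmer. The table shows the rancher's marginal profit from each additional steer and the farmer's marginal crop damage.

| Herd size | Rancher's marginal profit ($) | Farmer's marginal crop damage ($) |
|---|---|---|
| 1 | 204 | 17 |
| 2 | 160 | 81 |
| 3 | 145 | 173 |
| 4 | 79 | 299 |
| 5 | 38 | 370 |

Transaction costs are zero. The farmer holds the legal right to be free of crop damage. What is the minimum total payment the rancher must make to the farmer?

$98

Efficient level: marginal profit ≥ marginal crop damage through level 2, so k* = 2.
With the farmer holding the right, the rancher must at least compensate total damage at k*: 17 + 81 = 98.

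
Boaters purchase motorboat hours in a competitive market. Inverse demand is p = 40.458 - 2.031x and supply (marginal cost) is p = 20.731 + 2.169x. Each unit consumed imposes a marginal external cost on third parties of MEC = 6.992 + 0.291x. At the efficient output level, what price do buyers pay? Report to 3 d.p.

Social marginal benefit = demand − MEC = 33.466 - 2.322x.
Set SMB = MC: 33.466 - 2.322x = 20.731 + 2.169x → x* = 2.8357.
Consumer price on the demand curve at x*: 40.458 − 2.031×2.8357 = 34.6987.

P = 34.699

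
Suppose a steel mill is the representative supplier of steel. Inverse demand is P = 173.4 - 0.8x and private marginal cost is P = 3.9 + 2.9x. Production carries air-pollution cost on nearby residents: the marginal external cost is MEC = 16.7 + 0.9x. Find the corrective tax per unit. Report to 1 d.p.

Social marginal cost = private MC + MEC = 20.6 + 3.8x.
Set SMC = demand: 20.6 + 3.8x = 173.4 - 0.8x → x* = 33.2174.
The Pigouvian tax equals MEC at x*: 16.7 + 0.9×33.2174 = 46.5957.

tax = 46.6 per unit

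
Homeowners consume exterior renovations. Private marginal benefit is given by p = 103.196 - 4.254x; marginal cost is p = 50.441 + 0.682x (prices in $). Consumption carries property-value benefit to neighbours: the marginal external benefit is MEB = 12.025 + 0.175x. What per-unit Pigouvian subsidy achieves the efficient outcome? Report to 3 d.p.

Social marginal benefit = demand + MEB = 115.221 - 4.079x.
Set SMB = MC: 115.221 - 4.079x = 50.441 + 0.682x → x* = 13.6064.
The Pigouvian subsidy equals MEB at x*: 12.025 + 0.175×13.6064 = 14.4061.

subsidy = $14.406 per unit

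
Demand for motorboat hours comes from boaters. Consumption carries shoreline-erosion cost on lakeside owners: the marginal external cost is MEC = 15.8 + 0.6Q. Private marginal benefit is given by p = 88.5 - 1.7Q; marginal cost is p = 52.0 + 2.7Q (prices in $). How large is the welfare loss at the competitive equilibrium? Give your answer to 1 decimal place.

Market equilibrium (private): 52.0 + 2.7Q = 88.5 - 1.7Q → Q_m = 8.2955.
Social marginal benefit = demand − MEC = 72.7 - 2.3Q.
Set SMB = MC: 72.7 - 2.3Q = 52.0 + 2.7Q → Q* = 4.1400.
The welfare-loss triangle has base |Q_m − Q*| and height MEC(Q_m) (the vertical gap between SMB and MC is zero at Q* and MEC at Q_m).
DWL = ½ × 4.1555 × 20.7773 = 43.1700.

DWL = $43.2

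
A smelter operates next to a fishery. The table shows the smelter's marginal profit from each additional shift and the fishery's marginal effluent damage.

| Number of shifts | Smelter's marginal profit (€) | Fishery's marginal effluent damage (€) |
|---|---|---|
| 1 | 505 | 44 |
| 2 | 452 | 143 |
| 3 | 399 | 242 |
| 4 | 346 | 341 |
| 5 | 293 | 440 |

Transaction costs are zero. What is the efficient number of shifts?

4

Bargaining reaches the level where marginal profit last exceeds marginal effluent damage.
That holds through level 4 (346 ≥ 341) but not at 5 (293 < 440).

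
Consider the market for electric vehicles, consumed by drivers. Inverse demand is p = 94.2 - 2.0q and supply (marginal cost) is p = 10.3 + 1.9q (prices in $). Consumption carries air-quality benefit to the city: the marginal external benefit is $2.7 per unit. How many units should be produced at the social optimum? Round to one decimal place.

q* = 22.2

Social marginal benefit = demand + MEB = 96.9 - 2.0q.
Set SMB = MC: 96.9 - 2.0q = 10.3 + 1.9q → q* = 22.2051.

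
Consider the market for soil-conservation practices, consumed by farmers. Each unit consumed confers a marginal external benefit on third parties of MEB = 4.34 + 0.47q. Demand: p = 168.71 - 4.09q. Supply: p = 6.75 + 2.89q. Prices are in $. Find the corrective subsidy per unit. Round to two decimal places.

Social marginal benefit = demand + MEB = 173.05 - 3.62q.
Set SMB = MC: 173.05 - 3.62q = 6.75 + 2.89q → q* = 25.5453.
The Pigouvian subsidy equals MEB at q*: 4.34 + 0.47×25.5453 = 16.3463.

subsidy = $16.35 per unit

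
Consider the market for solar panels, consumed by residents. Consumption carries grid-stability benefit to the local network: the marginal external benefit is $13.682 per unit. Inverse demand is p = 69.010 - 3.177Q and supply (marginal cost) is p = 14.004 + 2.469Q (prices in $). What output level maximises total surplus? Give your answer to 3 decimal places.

Q* = 12.166

Social marginal benefit = demand + MEB = 82.692 - 3.177Q.
Set SMB = MC: 82.692 - 3.177Q = 14.004 + 2.469Q → Q* = 12.1658.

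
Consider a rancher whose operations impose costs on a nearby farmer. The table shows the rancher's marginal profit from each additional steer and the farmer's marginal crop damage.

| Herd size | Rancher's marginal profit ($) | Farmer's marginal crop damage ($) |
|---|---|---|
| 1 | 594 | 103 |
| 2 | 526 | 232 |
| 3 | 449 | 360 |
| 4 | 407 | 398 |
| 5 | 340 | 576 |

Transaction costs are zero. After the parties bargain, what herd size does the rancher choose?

4

Bargaining reaches the level where marginal profit last exceeds marginal crop damage.
That holds through level 4 (407 ≥ 398) but not at 5 (340 < 576).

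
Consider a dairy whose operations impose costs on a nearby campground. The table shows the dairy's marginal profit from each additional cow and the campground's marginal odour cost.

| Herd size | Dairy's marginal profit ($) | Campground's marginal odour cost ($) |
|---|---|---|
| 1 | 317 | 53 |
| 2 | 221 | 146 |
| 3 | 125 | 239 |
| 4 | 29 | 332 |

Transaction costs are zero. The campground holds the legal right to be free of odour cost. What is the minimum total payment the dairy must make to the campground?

$199

Efficient level: marginal profit ≥ marginal odour cost through level 2, so k* = 2.
With the campground holding the right, the dairy must at least compensate total damage at k*: 53 + 146 = 199.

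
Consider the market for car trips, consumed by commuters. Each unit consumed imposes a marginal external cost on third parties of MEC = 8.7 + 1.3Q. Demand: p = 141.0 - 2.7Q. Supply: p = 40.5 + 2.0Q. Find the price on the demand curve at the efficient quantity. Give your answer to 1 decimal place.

P = 99.7

Social marginal benefit = demand − MEC = 132.3 - 4.0Q.
Set SMB = MC: 132.3 - 4.0Q = 40.5 + 2.0Q → Q* = 15.3000.
Consumer price on the demand curve at Q*: 141.0 − 2.7×15.3000 = 99.6900.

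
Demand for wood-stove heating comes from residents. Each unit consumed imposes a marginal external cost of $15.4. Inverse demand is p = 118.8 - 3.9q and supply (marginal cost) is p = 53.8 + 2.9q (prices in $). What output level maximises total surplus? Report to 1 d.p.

Social marginal benefit = demand − MEC = 103.4 - 3.9q.
Set SMB = MC: 103.4 - 3.9q = 53.8 + 2.9q → q* = 7.2941.

q* = 7.3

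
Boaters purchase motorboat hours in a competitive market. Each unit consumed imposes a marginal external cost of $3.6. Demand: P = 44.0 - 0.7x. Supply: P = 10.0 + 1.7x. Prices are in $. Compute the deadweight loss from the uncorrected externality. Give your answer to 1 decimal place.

DWL = $2.7

Market equilibrium (private): 10.0 + 1.7x = 44.0 - 0.7x → x_m = 14.1667.
Social marginal benefit = demand − MEC = 40.4 - 0.7x.
Set SMB = MC: 40.4 - 0.7x = 10.0 + 1.7x → x* = 12.6667.
Height of the DWL triangle at x_m is MC(x_m) − SMB(x_m) = MEC(x_m) = 3.6000.
DWL = ½ × 1.5000 × 3.6000 = 2.7000.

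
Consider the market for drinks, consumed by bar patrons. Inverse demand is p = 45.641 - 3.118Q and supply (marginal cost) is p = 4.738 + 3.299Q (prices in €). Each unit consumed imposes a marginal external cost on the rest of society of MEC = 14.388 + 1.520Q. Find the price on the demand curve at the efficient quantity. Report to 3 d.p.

P = €35.225

Social marginal benefit = demand − MEC = 31.253 - 4.638Q.
Set SMB = MC: 31.253 - 4.638Q = 4.738 + 3.299Q → Q* = 3.3407.
Consumer price on the demand curve at Q*: 45.641 − 3.118×3.3407 = 35.2247.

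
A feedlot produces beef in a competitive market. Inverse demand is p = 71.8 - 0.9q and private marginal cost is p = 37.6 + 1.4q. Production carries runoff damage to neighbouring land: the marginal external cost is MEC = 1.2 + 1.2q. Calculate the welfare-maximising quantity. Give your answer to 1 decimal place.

q* = 9.4

Social marginal cost = private MC + MEC = 38.8 + 2.6q.
Set SMC = demand: 38.8 + 2.6q = 71.8 - 0.9q → q* = 9.4286.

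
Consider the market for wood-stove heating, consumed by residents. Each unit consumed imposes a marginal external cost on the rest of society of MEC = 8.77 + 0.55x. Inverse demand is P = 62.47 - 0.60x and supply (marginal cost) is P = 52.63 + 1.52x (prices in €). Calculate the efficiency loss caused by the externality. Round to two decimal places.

Market equilibrium (private): 52.63 + 1.52x = 62.47 - 0.60x → x_m = 4.6415.
Social marginal benefit = demand − MEC = 53.70 - 1.15x.
Set SMB = MC: 53.70 - 1.15x = 52.63 + 1.52x → x* = 0.4007.
Height of the DWL triangle at x_m is MC(x_m) − SMB(x_m) = MEC(x_m) = 11.3228.
DWL = ½ × 4.2408 × 11.3228 = 24.0089.

DWL = €24.01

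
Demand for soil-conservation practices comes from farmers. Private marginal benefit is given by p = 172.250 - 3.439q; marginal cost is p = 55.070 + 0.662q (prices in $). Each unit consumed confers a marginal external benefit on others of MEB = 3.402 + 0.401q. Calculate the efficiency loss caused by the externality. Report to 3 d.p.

Market equilibrium (private): 55.070 + 0.662q = 172.250 - 3.439q → q_m = 28.5735.
Social marginal benefit = demand + MEB = 175.652 - 3.038q.
Set SMB = MC: 175.652 - 3.038q = 55.070 + 0.662q → q* = 32.5897.
Between q* and q_m the wedge SMB − MC runs linearly from 0 to MEB(q_m), so the loss is a triangle.
DWL = ½ × 4.0162 × 14.8600 = 29.8404.

DWL = $29.840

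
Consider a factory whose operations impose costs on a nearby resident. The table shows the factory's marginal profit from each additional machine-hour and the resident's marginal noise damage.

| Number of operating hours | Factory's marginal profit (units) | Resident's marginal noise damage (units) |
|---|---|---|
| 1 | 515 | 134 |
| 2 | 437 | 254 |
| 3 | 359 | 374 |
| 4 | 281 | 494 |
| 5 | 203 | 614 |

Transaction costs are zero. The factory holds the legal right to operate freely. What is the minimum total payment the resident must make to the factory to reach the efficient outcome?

Left alone the factory would choose level 5 (marginal profit stays positive).
Efficient level: k* = 2 (marginal profit ≥ marginal noise damage through 2).
The resident must at least cover the factory's forgone profit from cutting 5→2: 359 + 281 + 203 = 843.

843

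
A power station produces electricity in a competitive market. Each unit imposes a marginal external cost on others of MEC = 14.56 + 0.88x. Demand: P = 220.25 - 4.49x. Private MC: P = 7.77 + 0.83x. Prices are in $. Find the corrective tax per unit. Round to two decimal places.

Social marginal cost = private MC + MEC = 22.33 + 1.71x.
Set SMC = demand: 22.33 + 1.71x = 220.25 - 4.49x → x* = 31.9226.
The Pigouvian tax equals MEC at x*: 14.56 + 0.88×31.9226 = 42.6519.

tax = $42.65 per unit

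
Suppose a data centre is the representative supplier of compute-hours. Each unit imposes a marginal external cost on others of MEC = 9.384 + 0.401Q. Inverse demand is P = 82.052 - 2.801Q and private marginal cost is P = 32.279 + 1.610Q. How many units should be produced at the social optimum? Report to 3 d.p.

Social marginal cost = private MC + MEC = 41.663 + 2.011Q.
Set SMC = demand: 41.663 + 2.011Q = 82.052 - 2.801Q → Q* = 8.3934.

Q* = 8.393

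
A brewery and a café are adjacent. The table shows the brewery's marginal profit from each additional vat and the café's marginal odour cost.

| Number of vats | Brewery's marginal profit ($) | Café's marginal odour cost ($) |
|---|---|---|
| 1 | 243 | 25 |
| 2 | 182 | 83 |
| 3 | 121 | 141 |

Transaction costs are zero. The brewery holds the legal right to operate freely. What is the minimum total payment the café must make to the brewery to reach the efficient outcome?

Left alone the brewery would choose level 3 (marginal profit stays positive).
Efficient level: k* = 2 (marginal profit ≥ marginal odour cost through 2).
The café must at least cover the brewery's forgone profit from cutting 3→2: 121 = 121.

$121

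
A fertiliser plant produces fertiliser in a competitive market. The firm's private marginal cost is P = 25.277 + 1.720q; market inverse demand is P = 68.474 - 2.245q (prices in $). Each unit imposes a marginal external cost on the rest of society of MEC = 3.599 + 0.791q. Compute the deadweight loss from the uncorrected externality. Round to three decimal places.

DWL = $15.690

Market equilibrium (private): 25.277 + 1.720q = 68.474 - 2.245q → q_m = 10.8946.
Social marginal cost = private MC + MEC = 28.876 + 2.511q.
Set SMC = demand: 28.876 + 2.511q = 68.474 - 2.245q → q* = 8.3259.
The loss is the area between SMC and demand from q* to q_m; with linear curves that's a triangle of height MEC(q_m).
DWL = ½ × 2.5687 × 12.2166 = 15.6904.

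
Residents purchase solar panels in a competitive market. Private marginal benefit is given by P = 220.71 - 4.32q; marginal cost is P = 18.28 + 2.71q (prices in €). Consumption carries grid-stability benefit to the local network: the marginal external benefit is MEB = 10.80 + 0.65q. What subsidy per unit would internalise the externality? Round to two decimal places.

Social marginal benefit = demand + MEB = 231.51 - 3.67q.
Set SMB = MC: 231.51 - 3.67q = 18.28 + 2.71q → q* = 33.4216.
The Pigouvian subsidy equals MEB at q*: 10.80 + 0.65×33.4216 = 32.5240.

subsidy = €32.52 per unit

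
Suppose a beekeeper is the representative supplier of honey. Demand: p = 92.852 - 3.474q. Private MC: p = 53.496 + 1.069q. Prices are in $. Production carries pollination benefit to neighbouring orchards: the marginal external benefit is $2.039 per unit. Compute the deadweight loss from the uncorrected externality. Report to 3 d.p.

DWL = $0.458

Market equilibrium (private): 53.496 + 1.069q = 92.852 - 3.474q → q_m = 8.6630.
Social marginal cost = private MC − MEB = 51.457 + 1.069q.
Set SMC = demand: 51.457 + 1.069q = 92.852 - 3.474q → q* = 9.1118.
The welfare-loss triangle has base |q_m − q*| and height MEB(q_m) (the vertical gap between SMC and demand is zero at q* and MEB at q_m).
DWL = ½ × 0.4488 × 2.0390 = 0.4576.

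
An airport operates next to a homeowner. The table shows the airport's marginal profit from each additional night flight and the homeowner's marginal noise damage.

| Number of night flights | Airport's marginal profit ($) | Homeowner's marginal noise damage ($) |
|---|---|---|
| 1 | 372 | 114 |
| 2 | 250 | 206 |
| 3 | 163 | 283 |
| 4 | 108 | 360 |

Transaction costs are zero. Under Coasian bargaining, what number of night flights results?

2

Bargaining reaches the level where marginal profit last exceeds marginal noise damage.
That holds through level 2 (250 ≥ 206) but not at 3 (163 < 283).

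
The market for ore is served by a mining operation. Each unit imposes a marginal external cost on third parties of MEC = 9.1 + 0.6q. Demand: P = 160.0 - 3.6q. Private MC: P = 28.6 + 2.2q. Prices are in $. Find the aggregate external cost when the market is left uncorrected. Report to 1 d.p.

Market equilibrium (private): 28.6 + 2.2q = 160.0 - 3.6q → q_m = 22.6552.
Total external cost = ∫₀^{q_m} (9.1 + 0.6q) dq = 9.1×22.6552 + ½×0.6×22.6552² = 360.1397.

$360.1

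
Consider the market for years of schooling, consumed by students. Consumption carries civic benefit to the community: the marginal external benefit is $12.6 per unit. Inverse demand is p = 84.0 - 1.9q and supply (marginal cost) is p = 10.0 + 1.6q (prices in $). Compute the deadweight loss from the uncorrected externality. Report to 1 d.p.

Market equilibrium (private): 10.0 + 1.6q = 84.0 - 1.9q → q_m = 21.1429.
Social marginal benefit = demand + MEB = 96.6 - 1.9q.
Set SMB = MC: 96.6 - 1.9q = 10.0 + 1.6q → q* = 24.7429.
The loss is the area between SMB and MC from q* to q_m; with linear curves that's a triangle of height MEB(q_m).
DWL = ½ × 3.6000 × 12.6000 = 22.6800.

DWL = $22.7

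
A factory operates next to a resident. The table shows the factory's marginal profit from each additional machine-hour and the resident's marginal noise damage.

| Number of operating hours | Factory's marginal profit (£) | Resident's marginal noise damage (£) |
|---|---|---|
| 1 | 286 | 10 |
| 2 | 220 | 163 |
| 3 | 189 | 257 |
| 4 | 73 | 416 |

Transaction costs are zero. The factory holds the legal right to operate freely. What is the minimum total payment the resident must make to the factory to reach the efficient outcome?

Left alone the factory would choose level 4 (marginal profit stays positive).
Efficient level: k* = 2 (marginal profit ≥ marginal noise damage through 2).
The resident must at least cover the factory's forgone profit from cutting 4→2: 189 + 73 = 262.

£262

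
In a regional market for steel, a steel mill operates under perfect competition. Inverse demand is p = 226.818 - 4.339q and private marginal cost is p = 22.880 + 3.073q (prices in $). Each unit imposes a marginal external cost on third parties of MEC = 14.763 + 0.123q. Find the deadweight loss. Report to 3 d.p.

DWL = $21.853

Market equilibrium (private): 22.880 + 3.073q = 226.818 - 4.339q → q_m = 27.5146.
Social marginal cost = private MC + MEC = 37.643 + 3.196q.
Set SMC = demand: 37.643 + 3.196q = 226.818 - 4.339q → q* = 25.1062.
Height of the DWL triangle at q_m is SMC(q_m) − demand(q_m) = MEC(q_m) = 18.1473.
DWL = ½ × 2.4084 × 18.1473 = 21.8530.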